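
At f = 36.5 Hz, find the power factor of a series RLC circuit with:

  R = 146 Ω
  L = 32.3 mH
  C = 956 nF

Step 1 — Angular frequency: ω = 2π·f = 2π·36.5 = 229.3 rad/s.
Step 2 — Component impedances:
  R: Z = R = 146 Ω
  L: Z = jωL = j·229.3·0.0323 = 0 + j7.408 Ω
  C: Z = 1/(jωC) = -j/(ω·C) = 0 - j4561 Ω
Step 3 — Series combination: Z_total = R + L + C = 146 - j4554 Ω = 4556∠-88.2° Ω.
Step 4 — Power factor: PF = cos(φ) = Re(Z)/|Z| = 146/4556 = 0.03205.
Step 5 — Type: Im(Z) = -4554 ⇒ leading (phase φ = -88.2°).

PF = 0.03205 (leading, φ = -88.2°)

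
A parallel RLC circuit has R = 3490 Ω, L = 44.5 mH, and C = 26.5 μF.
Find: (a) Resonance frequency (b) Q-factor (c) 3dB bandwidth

Step 1 — Resonance: ω₀ = 1/√(LC) = 1/√(0.0445·2.65e-05) = 920.9 rad/s.
Step 2 — f₀ = ω₀/(2π) = 146.6 Hz.
Step 3 — Parallel Q: Q = R/(ω₀L) = 3490/(920.9·0.0445) = 85.17.
Step 4 — Bandwidth: Δω = ω₀/Q = 10.81 rad/s; BW = Δω/(2π) = 1.721 Hz.

(a) f₀ = 146.6 Hz  (b) Q = 85.17  (c) BW = 1.721 Hz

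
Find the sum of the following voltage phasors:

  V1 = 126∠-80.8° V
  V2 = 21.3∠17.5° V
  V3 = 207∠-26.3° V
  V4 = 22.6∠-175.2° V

Step 1 — Convert each phasor to rectangular form:
  V1 = 126·(cos(-80.8°) + j·sin(-80.8°)) = 20.15 - j124.4 V
  V2 = 21.3·(cos(17.5°) + j·sin(17.5°)) = 20.31 + j6.405 V
  V3 = 207·(cos(-26.3°) + j·sin(-26.3°)) = 185.6 - j91.72 V
  V4 = 22.6·(cos(-175.2°) + j·sin(-175.2°)) = -22.52 - j1.891 V
Step 2 — Sum components: V_total = 203.5 - j211.6 V.
Step 3 — Convert to polar: |V_total| = 293.6 V, ∠V_total = -46.1°.

V_total = 293.6∠-46.1° V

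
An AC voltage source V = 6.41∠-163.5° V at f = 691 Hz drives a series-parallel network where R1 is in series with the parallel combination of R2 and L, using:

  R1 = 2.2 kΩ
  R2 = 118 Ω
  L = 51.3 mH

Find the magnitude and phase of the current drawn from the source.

Step 1 — Angular frequency: ω = 2π·f = 2π·691 = 4342 rad/s.
Step 2 — Component impedances:
  R1: Z = R = 2200 Ω
  R2: Z = R = 118 Ω
  L: Z = jωL = j·4342·0.0513 = 0 + j222.7 Ω
Step 3 — Parallel branch: R2 || L = 1/(1/R2 + 1/L) = 92.14 + j48.81 Ω.
Step 4 — Series with R1: Z_total = R1 + (R2 || L) = 2292 + j48.81 Ω = 2293∠1.2° Ω.
Step 5 — Source phasor: V = 6.41∠-163.5° V = -6.146 - j1.821 V.
Step 6 — Ohm's law: I = V / Z_total = (-6.146 - j1.821) / (2292 + j48.81) = -0.002697 - j0.0007368 A.
Step 7 — Convert to polar: |I| = 0.002796 A, ∠I = -164.7°.

I = 0.002796∠-164.7° A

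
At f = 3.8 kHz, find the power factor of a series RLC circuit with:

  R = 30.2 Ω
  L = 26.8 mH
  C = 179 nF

Step 1 — Angular frequency: ω = 2π·f = 2π·3800 = 2.388e+04 rad/s.
Step 2 — Component impedances:
  R: Z = R = 30.2 Ω
  L: Z = jωL = j·2.388e+04·0.0268 = 0 + j639.9 Ω
  C: Z = 1/(jωC) = -j/(ω·C) = 0 - j234 Ω
Step 3 — Series combination: Z_total = R + L + C = 30.2 + j405.9 Ω = 407∠85.7° Ω.
Step 4 — Power factor: PF = cos(φ) = Re(Z)/|Z| = 30.2/407 = 0.0742.
Step 5 — Type: Im(Z) = 405.9 ⇒ lagging (phase φ = 85.7°).

PF = 0.0742 (lagging, φ = 85.7°)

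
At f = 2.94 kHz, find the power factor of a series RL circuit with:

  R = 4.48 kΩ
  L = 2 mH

Step 1 — Angular frequency: ω = 2π·f = 2π·2940 = 1.847e+04 rad/s.
Step 2 — Component impedances:
  R: Z = R = 4480 Ω
  L: Z = jωL = j·1.847e+04·0.002 = 0 + j36.95 Ω
Step 3 — Series combination: Z_total = R + L = 4480 + j36.95 Ω = 4480∠0.5° Ω.
Step 4 — Power factor: PF = cos(φ) = Re(Z)/|Z| = 4480/4480 = 1.
Step 5 — Type: Im(Z) = 36.95 ⇒ lagging (phase φ = 0.5°).

PF = 1 (lagging, φ = 0.5°)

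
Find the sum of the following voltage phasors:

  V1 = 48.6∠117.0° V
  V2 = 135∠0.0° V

Step 1 — Convert each phasor to rectangular form:
  V1 = 48.6·(cos(117.0°) + j·sin(117.0°)) = -22.06 + j43.3 V
  V2 = 135·(cos(0.0°) + j·sin(0.0°)) = 135 V
Step 2 — Sum components: V_total = 112.9 + j43.3 V.
Step 3 — Convert to polar: |V_total| = 121 V, ∠V_total = 21.0°.

V_total = 121∠21.0° V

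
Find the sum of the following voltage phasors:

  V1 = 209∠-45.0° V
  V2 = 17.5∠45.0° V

Step 1 — Convert each phasor to rectangular form:
  V1 = 209·(cos(-45.0°) + j·sin(-45.0°)) = 147.8 - j147.8 V
  V2 = 17.5·(cos(45.0°) + j·sin(45.0°)) = 12.37 + j12.37 V
Step 2 — Sum components: V_total = 160.2 - j135.4 V.
Step 3 — Convert to polar: |V_total| = 209.7 V, ∠V_total = -40.2°.

V_total = 209.7∠-40.2° V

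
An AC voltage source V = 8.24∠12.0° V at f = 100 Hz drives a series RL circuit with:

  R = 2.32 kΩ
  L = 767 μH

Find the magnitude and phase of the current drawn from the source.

Step 1 — Angular frequency: ω = 2π·f = 2π·100 = 628.3 rad/s.
Step 2 — Component impedances:
  R: Z = R = 2320 Ω
  L: Z = jωL = j·628.3·0.000767 = 0 + j0.4819 Ω
Step 3 — Series combination: Z_total = R + L = 2320 + j0.4819 Ω = 2320∠0.0° Ω.
Step 4 — Source phasor: V = 8.24∠12.0° V = 8.06 + j1.713 V.
Step 5 — Ohm's law: I = V / Z_total = (8.06 + j1.713) / (2320 + j0.4819) = 0.003474 + j0.0007377 A.
Step 6 — Convert to polar: |I| = 0.003552 A, ∠I = 12.0°.

I = 0.003552∠12.0° A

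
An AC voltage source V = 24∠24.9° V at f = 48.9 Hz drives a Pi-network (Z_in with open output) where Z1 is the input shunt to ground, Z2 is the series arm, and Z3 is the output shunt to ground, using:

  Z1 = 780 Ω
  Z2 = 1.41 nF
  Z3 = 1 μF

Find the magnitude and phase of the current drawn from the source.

Step 1 — Angular frequency: ω = 2π·f = 2π·48.9 = 307.2 rad/s.
Step 2 — Component impedances:
  Z1: Z = R = 780 Ω
  Z2: Z = 1/(jωC) = -j/(ω·C) = 0 - j2.308e+06 Ω
  Z3: Z = 1/(jωC) = -j/(ω·C) = 0 - j3255 Ω
Step 3 — With open output, the series arm Z2 and the output shunt Z3 appear in series to ground: Z2 + Z3 = 0 - j2.312e+06 Ω.
Step 4 — Parallel with input shunt Z1: Z_in = Z1 || (Z2 + Z3) = 780 - j0.2632 Ω = 780∠-0.0° Ω.
Step 5 — Source phasor: V = 24∠24.9° V = 21.77 + j10.1 V.
Step 6 — Ohm's law: I = V / Z_total = (21.77 + j10.1) / (780 - j0.2632) = 0.0279 + j0.01296 A.
Step 7 — Convert to polar: |I| = 0.03077 A, ∠I = 24.9°.

I = 0.03077∠24.9° A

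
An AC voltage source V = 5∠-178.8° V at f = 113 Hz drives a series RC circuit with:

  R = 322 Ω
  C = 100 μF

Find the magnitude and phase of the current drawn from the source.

Step 1 — Angular frequency: ω = 2π·f = 2π·113 = 710 rad/s.
Step 2 — Component impedances:
  R: Z = R = 322 Ω
  C: Z = 1/(jωC) = -j/(ω·C) = 0 - j14.08 Ω
Step 3 — Series combination: Z_total = R + C = 322 - j14.08 Ω = 322.3∠-2.5° Ω.
Step 4 — Source phasor: V = 5∠-178.8° V = -4.999 - j0.1047 V.
Step 5 — Ohm's law: I = V / Z_total = (-4.999 - j0.1047) / (322 - j14.08) = -0.01548 - j0.001002 A.
Step 6 — Convert to polar: |I| = 0.01551 A, ∠I = -176.3°.

I = 0.01551∠-176.3° A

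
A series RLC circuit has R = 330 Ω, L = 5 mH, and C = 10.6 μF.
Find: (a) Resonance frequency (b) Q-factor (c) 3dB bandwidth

Step 1 — Resonance condition Im(Z)=0 gives ω₀ = 1/√(LC).
Step 2 — ω₀ = 1/√(0.005·1.06e-05) = 4344 rad/s.
Step 3 — f₀ = ω₀/(2π) = 691.3 Hz.
Step 4 — Series Q: Q = ω₀L/R = 4344·0.005/330 = 0.06581.
Step 5 — 3dB bandwidth: Δω = ω₀/Q = 6.6e+04 rad/s; BW = Δω/(2π) = 1.05e+04 Hz.

(a) f₀ = 691.3 Hz  (b) Q = 0.06581  (c) BW = 1.05e+04 Hz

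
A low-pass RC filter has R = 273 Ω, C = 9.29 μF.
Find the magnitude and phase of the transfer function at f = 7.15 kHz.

Step 1 — Angular frequency: ω = 2π·7150 = 4.492e+04 rad/s.
Step 2 — Transfer function: H(jω) = 1/(1 + jωRC).
Step 3 — Denominator: 1 + jωRC = 1 + j·4.492e+04·273·9.29e-06 = 1 + j113.9.
Step 4 — H = 7.703e-05 - j0.008776.
Step 5 — Magnitude: |H| = 0.008776 (-41.1 dB); phase: φ = -89.5°.

|H| = 0.008776 (-41.1 dB), φ = -89.5°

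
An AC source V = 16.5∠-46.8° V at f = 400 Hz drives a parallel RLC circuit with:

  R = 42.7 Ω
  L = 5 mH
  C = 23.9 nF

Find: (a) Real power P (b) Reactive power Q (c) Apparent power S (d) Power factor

Step 1 — Angular frequency: ω = 2π·f = 2π·400 = 2513 rad/s.
Step 2 — Component impedances:
  R: Z = R = 42.7 Ω
  L: Z = jωL = j·2513·0.005 = 0 + j12.57 Ω
  C: Z = 1/(jωC) = -j/(ω·C) = 0 - j1.665e+04 Ω
Step 3 — Parallel combination: 1/Z_total = 1/R + 1/L + 1/C; Z_total = 3.408 + j11.57 Ω = 12.06∠73.6° Ω.
Step 4 — Source phasor: V = 16.5∠-46.8° V = 11.3 - j12.03 V.
Step 5 — Current: I = V / Z = -0.6919 - j1.18 A = 1.368∠-120.4° A.
Step 6 — Complex power: S = V·I* = 6.376 + j21.65 VA.
Step 7 — Real power: P = Re(S) = 6.376 W.
Step 8 — Reactive power: Q = Im(S) = 21.65 VAR.
Step 9 — Apparent power: |S| = 22.57 VA.
Step 10 — Power factor: PF = P/|S| = 0.2825 (lagging).

(a) P = 6.376 W  (b) Q = 21.65 VAR  (c) S = 22.57 VA  (d) PF = 0.2825 (lagging)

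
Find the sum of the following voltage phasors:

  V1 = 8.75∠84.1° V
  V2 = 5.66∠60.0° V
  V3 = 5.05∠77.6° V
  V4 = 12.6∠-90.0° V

Step 1 — Convert each phasor to rectangular form:
  V1 = 8.75·(cos(84.1°) + j·sin(84.1°)) = 0.8994 + j8.704 V
  V2 = 5.66·(cos(60.0°) + j·sin(60.0°)) = 2.83 + j4.902 V
  V3 = 5.05·(cos(77.6°) + j·sin(77.6°)) = 1.084 + j4.932 V
  V4 = 12.6·(cos(-90.0°) + j·sin(-90.0°)) = 0 - j12.6 V
Step 2 — Sum components: V_total = 4.814 + j5.938 V.
Step 3 — Convert to polar: |V_total| = 7.644 V, ∠V_total = 51.0°.

V_total = 7.644∠51.0° V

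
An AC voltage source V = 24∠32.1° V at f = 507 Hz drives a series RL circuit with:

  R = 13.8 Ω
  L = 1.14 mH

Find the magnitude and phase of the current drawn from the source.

Step 1 — Angular frequency: ω = 2π·f = 2π·507 = 3186 rad/s.
Step 2 — Component impedances:
  R: Z = R = 13.8 Ω
  L: Z = jωL = j·3186·0.00114 = 0 + j3.632 Ω
Step 3 — Series combination: Z_total = R + L = 13.8 + j3.632 Ω = 14.27∠14.7° Ω.
Step 4 — Source phasor: V = 24∠32.1° V = 20.33 + j12.75 V.
Step 5 — Ohm's law: I = V / Z_total = (20.33 + j12.75) / (13.8 + j3.632) = 1.605 + j0.5017 A.
Step 6 — Convert to polar: |I| = 1.682 A, ∠I = 17.4°.

I = 1.682∠17.4° A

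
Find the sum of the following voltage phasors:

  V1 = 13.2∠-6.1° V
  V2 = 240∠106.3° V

Step 1 — Convert each phasor to rectangular form:
  V1 = 13.2·(cos(-6.1°) + j·sin(-6.1°)) = 13.13 - j1.403 V
  V2 = 240·(cos(106.3°) + j·sin(106.3°)) = -67.36 + j230.4 V
Step 2 — Sum components: V_total = -54.23 + j229 V.
Step 3 — Convert to polar: |V_total| = 235.3 V, ∠V_total = 103.3°.

V_total = 235.3∠103.3° V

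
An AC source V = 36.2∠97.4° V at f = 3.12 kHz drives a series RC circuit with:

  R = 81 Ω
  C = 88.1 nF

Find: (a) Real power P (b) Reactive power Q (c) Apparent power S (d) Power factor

Step 1 — Angular frequency: ω = 2π·f = 2π·3120 = 1.96e+04 rad/s.
Step 2 — Component impedances:
  R: Z = R = 81 Ω
  C: Z = 1/(jωC) = -j/(ω·C) = 0 - j579 Ω
Step 3 — Series combination: Z_total = R + C = 81 - j579 Ω = 584.7∠-82.0° Ω.
Step 4 — Source phasor: V = 36.2∠97.4° V = -4.662 + j35.9 V.
Step 5 — Current: I = V / Z = -0.06191 + j0.000609 A = 0.06192∠179.4° A.
Step 6 — Complex power: S = V·I* = 0.3105 - j2.22 VA.
Step 7 — Real power: P = Re(S) = 0.3105 W.
Step 8 — Reactive power: Q = Im(S) = -2.22 VAR.
Step 9 — Apparent power: |S| = 2.241 VA.
Step 10 — Power factor: PF = P/|S| = 0.1385 (leading).

(a) P = 0.3105 W  (b) Q = -2.22 VAR  (c) S = 2.241 VA  (d) PF = 0.1385 (leading)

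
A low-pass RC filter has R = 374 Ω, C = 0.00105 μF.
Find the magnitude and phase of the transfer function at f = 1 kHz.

Step 1 — Angular frequency: ω = 2π·1000 = 6283 rad/s.
Step 2 — Transfer function: H(jω) = 1/(1 + jωRC).
Step 3 — Denominator: 1 + jωRC = 1 + j·6283·374·1.05e-09 = 1 + j0.002467.
Step 4 — H = 1 - j0.002467.
Step 5 — Magnitude: |H| = 1 (-0.0 dB); phase: φ = -0.1°.

|H| = 1 (-0.0 dB), φ = -0.1°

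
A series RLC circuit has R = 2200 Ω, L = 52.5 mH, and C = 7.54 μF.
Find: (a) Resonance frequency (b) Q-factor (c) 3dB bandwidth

Step 1 — Resonance: ω₀ = 1/√(LC) = 1/√(0.0525·7.54e-06) = 1589 rad/s.
Step 2 — f₀ = ω₀/(2π) = 253 Hz.
Step 3 — Series Q: Q = ω₀L/R = 1589·0.0525/2200 = 0.03793.
Step 4 — Bandwidth: Δω = ω₀/Q = 4.19e+04 rad/s; BW = Δω/(2π) = 6669 Hz.

(a) f₀ = 253 Hz  (b) Q = 0.03793  (c) BW = 6669 Hz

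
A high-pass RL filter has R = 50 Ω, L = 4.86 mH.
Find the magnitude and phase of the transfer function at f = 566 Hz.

Step 1 — Angular frequency: ω = 2π·566 = 3556 rad/s.
Step 2 — Transfer function: H(jω) = jωL/(R + jωL).
Step 3 — Numerator jωL = j·17.28; denominator R + jωL = 50 + j17.28.
Step 4 — H = 0.1067 + j0.3088.
Step 5 — Magnitude: |H| = 0.3267 (-9.7 dB); phase: φ = 70.9°.

|H| = 0.3267 (-9.7 dB), φ = 70.9°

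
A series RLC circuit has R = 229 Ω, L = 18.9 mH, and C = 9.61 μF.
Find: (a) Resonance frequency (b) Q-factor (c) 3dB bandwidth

Step 1 — Resonance: ω₀ = 1/√(LC) = 1/√(0.0189·9.61e-06) = 2346 rad/s.
Step 2 — f₀ = ω₀/(2π) = 373.4 Hz.
Step 3 — Series Q: Q = ω₀L/R = 2346·0.0189/229 = 0.1937.
Step 4 — Bandwidth: Δω = ω₀/Q = 1.212e+04 rad/s; BW = Δω/(2π) = 1928 Hz.

(a) f₀ = 373.4 Hz  (b) Q = 0.1937  (c) BW = 1928 Hz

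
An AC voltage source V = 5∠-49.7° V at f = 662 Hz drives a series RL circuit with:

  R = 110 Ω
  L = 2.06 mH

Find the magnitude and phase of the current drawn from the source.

Step 1 — Angular frequency: ω = 2π·f = 2π·662 = 4159 rad/s.
Step 2 — Component impedances:
  R: Z = R = 110 Ω
  L: Z = jωL = j·4159·0.00206 = 0 + j8.569 Ω
Step 3 — Series combination: Z_total = R + L = 110 + j8.569 Ω = 110.3∠4.5° Ω.
Step 4 — Source phasor: V = 5∠-49.7° V = 3.234 - j3.813 V.
Step 5 — Ohm's law: I = V / Z_total = (3.234 - j3.813) / (110 + j8.569) = 0.02654 - j0.03673 A.
Step 6 — Convert to polar: |I| = 0.04532 A, ∠I = -54.2°.

I = 0.04532∠-54.2° A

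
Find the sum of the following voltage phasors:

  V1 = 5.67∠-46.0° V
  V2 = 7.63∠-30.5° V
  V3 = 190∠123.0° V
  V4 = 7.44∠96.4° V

Step 1 — Convert each phasor to rectangular form:
  V1 = 5.67·(cos(-46.0°) + j·sin(-46.0°)) = 3.939 - j4.079 V
  V2 = 7.63·(cos(-30.5°) + j·sin(-30.5°)) = 6.574 - j3.873 V
  V3 = 190·(cos(123.0°) + j·sin(123.0°)) = -103.5 + j159.3 V
  V4 = 7.44·(cos(96.4°) + j·sin(96.4°)) = -0.8293 + j7.394 V
Step 2 — Sum components: V_total = -93.8 + j158.8 V.
Step 3 — Convert to polar: |V_total| = 184.4 V, ∠V_total = 120.6°.

V_total = 184.4∠120.6° V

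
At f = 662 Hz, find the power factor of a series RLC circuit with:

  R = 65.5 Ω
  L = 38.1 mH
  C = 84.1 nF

Step 1 — Angular frequency: ω = 2π·f = 2π·662 = 4159 rad/s.
Step 2 — Component impedances:
  R: Z = R = 65.5 Ω
  L: Z = jωL = j·4159·0.0381 = 0 + j158.5 Ω
  C: Z = 1/(jωC) = -j/(ω·C) = 0 - j2859 Ω
Step 3 — Series combination: Z_total = R + L + C = 65.5 - j2700 Ω = 2701∠-88.6° Ω.
Step 4 — Power factor: PF = cos(φ) = Re(Z)/|Z| = 65.5/2701 = 0.02425.
Step 5 — Type: Im(Z) = -2700 ⇒ leading (phase φ = -88.6°).

PF = 0.02425 (leading, φ = -88.6°)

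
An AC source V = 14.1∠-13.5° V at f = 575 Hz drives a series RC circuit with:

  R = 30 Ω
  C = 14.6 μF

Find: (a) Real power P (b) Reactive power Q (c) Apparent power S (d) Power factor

Step 1 — Angular frequency: ω = 2π·f = 2π·575 = 3613 rad/s.
Step 2 — Component impedances:
  R: Z = R = 30 Ω
  C: Z = 1/(jωC) = -j/(ω·C) = 0 - j18.96 Ω
Step 3 — Series combination: Z_total = R + C = 30 - j18.96 Ω = 35.49∠-32.3° Ω.
Step 4 — Source phasor: V = 14.1∠-13.5° V = 13.71 - j3.292 V.
Step 5 — Current: I = V / Z = 0.3761 + j0.128 A = 0.3973∠18.8° A.
Step 6 — Complex power: S = V·I* = 4.736 - j2.993 VA.
Step 7 — Real power: P = Re(S) = 4.736 W.
Step 8 — Reactive power: Q = Im(S) = -2.993 VAR.
Step 9 — Apparent power: |S| = 5.602 VA.
Step 10 — Power factor: PF = P/|S| = 0.8453 (leading).

(a) P = 4.736 W  (b) Q = -2.993 VAR  (c) S = 5.602 VA  (d) PF = 0.8453 (leading)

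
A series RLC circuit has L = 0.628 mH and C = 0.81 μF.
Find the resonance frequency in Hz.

Step 1 — Resonance condition Im(Z)=0 gives ω₀ = 1/√(LC).
Step 2 — ω₀ = 1/√(0.000628·8.1e-07) = 4.434e+04 rad/s.
Step 3 — f₀ = ω₀/(2π) = 7057 Hz.

f₀ = 7057 Hz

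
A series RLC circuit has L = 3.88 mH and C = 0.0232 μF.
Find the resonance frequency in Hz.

Step 1 — Resonance condition Im(Z)=0 gives ω₀ = 1/√(LC).
Step 2 — ω₀ = 1/√(0.00388·2.32e-08) = 1.054e+05 rad/s.
Step 3 — f₀ = ω₀/(2π) = 1.677e+04 Hz.

f₀ = 1.677e+04 Hz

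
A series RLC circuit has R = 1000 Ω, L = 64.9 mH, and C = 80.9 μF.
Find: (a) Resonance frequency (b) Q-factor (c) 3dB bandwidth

Step 1 — Resonance condition Im(Z)=0 gives ω₀ = 1/√(LC).
Step 2 — ω₀ = 1/√(0.0649·8.09e-05) = 436.4 rad/s.
Step 3 — f₀ = ω₀/(2π) = 69.46 Hz.
Step 4 — Series Q: Q = ω₀L/R = 436.4·0.0649/1000 = 0.02832.
Step 5 — 3dB bandwidth: Δω = ω₀/Q = 1.541e+04 rad/s; BW = Δω/(2π) = 2452 Hz.

(a) f₀ = 69.46 Hz  (b) Q = 0.02832  (c) BW = 2452 Hz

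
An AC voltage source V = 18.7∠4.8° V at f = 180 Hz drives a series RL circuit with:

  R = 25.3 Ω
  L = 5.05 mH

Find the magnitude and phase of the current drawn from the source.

Step 1 — Angular frequency: ω = 2π·f = 2π·180 = 1131 rad/s.
Step 2 — Component impedances:
  R: Z = R = 25.3 Ω
  L: Z = jωL = j·1131·0.00505 = 0 + j5.711 Ω
Step 3 — Series combination: Z_total = R + L = 25.3 + j5.711 Ω = 25.94∠12.7° Ω.
Step 4 — Source phasor: V = 18.7∠4.8° V = 18.63 + j1.565 V.
Step 5 — Ohm's law: I = V / Z_total = (18.63 + j1.565) / (25.3 + j5.711) = 0.7141 - j0.09936 A.
Step 6 — Convert to polar: |I| = 0.721 A, ∠I = -7.9°.

I = 0.721∠-7.9° A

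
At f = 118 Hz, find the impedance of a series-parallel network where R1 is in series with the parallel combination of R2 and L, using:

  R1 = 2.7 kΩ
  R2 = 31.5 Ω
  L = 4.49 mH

Step 1 — Angular frequency: ω = 2π·f = 2π·118 = 741.4 rad/s.
Step 2 — Component impedances:
  R1: Z = R = 2700 Ω
  R2: Z = R = 31.5 Ω
  L: Z = jωL = j·741.4·0.00449 = 0 + j3.329 Ω
Step 3 — Parallel branch: R2 || L = 1/(1/R2 + 1/L) = 0.3479 + j3.292 Ω.
Step 4 — Series with R1: Z_total = R1 + (R2 || L) = 2700 + j3.292 Ω = 2700∠0.1° Ω.

Z = 2700 + j3.292 Ω = 2700∠0.1° Ω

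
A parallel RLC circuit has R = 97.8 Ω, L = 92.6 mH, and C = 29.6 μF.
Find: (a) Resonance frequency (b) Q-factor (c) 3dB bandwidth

Step 1 — Resonance: ω₀ = 1/√(LC) = 1/√(0.0926·2.96e-05) = 604 rad/s.
Step 2 — f₀ = ω₀/(2π) = 96.13 Hz.
Step 3 — Parallel Q: Q = R/(ω₀L) = 97.8/(604·0.0926) = 1.749.
Step 4 — Bandwidth: Δω = ω₀/Q = 345.4 rad/s; BW = Δω/(2π) = 54.98 Hz.

(a) f₀ = 96.13 Hz  (b) Q = 1.749  (c) BW = 54.98 Hz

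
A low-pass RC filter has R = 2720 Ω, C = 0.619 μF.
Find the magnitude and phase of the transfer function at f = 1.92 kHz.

Step 1 — Angular frequency: ω = 2π·1920 = 1.206e+04 rad/s.
Step 2 — Transfer function: H(jω) = 1/(1 + jωRC).
Step 3 — Denominator: 1 + jωRC = 1 + j·1.206e+04·2720·6.19e-07 = 1 + j20.31.
Step 4 — H = 0.002418 - j0.04911.
Step 5 — Magnitude: |H| = 0.04917 (-26.2 dB); phase: φ = -87.2°.

|H| = 0.04917 (-26.2 dB), φ = -87.2°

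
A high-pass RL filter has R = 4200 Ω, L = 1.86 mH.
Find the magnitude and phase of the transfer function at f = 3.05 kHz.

Step 1 — Angular frequency: ω = 2π·3050 = 1.916e+04 rad/s.
Step 2 — Transfer function: H(jω) = jωL/(R + jωL).
Step 3 — Numerator jωL = j·35.64; denominator R + jωL = 4200 + j35.64.
Step 4 — H = 7.202e-05 + j0.008486.
Step 5 — Magnitude: |H| = 0.008486 (-41.4 dB); phase: φ = 89.5°.

|H| = 0.008486 (-41.4 dB), φ = 89.5°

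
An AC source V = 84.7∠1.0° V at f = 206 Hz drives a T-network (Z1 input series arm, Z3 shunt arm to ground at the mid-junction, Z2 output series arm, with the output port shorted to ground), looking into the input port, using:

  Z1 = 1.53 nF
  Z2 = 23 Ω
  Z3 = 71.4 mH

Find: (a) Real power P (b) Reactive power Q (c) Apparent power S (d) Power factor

Step 1 — Angular frequency: ω = 2π·f = 2π·206 = 1294 rad/s.
Step 2 — Component impedances:
  Z1: Z = 1/(jωC) = -j/(ω·C) = 0 - j5.05e+05 Ω
  Z2: Z = R = 23 Ω
  Z3: Z = jωL = j·1294·0.0714 = 0 + j92.42 Ω
Step 3 — With the output port shorted to ground, the output series arm Z2 runs from the junction to ground; the shunt arm Z3 also runs from the junction to ground. They appear in parallel: Z3 || Z2 = 21.66 + j5.39 Ω.
Step 4 — Series with input arm Z1: Z_in = Z1 + (Z3 || Z2) = 21.66 - j5.05e+05 Ω = 5.05e+05∠-90.0° Ω.
Step 5 — Source phasor: V = 84.7∠1.0° V = 84.69 + j1.478 V.
Step 6 — Current: I = V / Z = -2.92e-06 + j0.0001677 A = 0.0001677∠91.0° A.
Step 7 — Complex power: S = V·I* = 6.094e-07 - j0.01421 VA.
Step 8 — Real power: P = Re(S) = 6.094e-07 W.
Step 9 — Reactive power: Q = Im(S) = -0.01421 VAR.
Step 10 — Apparent power: |S| = 0.01421 VA.
Step 11 — Power factor: PF = P/|S| = 4.289e-05 (leading).

(a) P = 6.094e-07 W  (b) Q = -0.01421 VAR  (c) S = 0.01421 VA  (d) PF = 4.289e-05 (leading)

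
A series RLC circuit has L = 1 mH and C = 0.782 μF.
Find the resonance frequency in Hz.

Step 1 — Resonance condition Im(Z)=0 gives ω₀ = 1/√(LC).
Step 2 — ω₀ = 1/√(0.001·7.82e-07) = 3.576e+04 rad/s.
Step 3 — f₀ = ω₀/(2π) = 5691 Hz.

f₀ = 5691 Hz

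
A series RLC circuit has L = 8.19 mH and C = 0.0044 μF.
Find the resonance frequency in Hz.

Step 1 — Resonance condition Im(Z)=0 gives ω₀ = 1/√(LC).
Step 2 — ω₀ = 1/√(0.00819·4.4e-09) = 1.666e+05 rad/s.
Step 3 — f₀ = ω₀/(2π) = 2.651e+04 Hz.

f₀ = 2.651e+04 Hz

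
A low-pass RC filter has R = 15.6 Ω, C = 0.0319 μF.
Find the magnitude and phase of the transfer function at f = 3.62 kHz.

Step 1 — Angular frequency: ω = 2π·3620 = 2.275e+04 rad/s.
Step 2 — Transfer function: H(jω) = 1/(1 + jωRC).
Step 3 — Denominator: 1 + jωRC = 1 + j·2.275e+04·15.6·3.19e-08 = 1 + j0.01132.
Step 4 — H = 0.9999 - j0.01132.
Step 5 — Magnitude: |H| = 0.9999 (-0.0 dB); phase: φ = -0.6°.

|H| = 0.9999 (-0.0 dB), φ = -0.6°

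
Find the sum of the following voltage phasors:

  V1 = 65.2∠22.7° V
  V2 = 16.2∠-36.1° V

Step 1 — Convert each phasor to rectangular form:
  V1 = 65.2·(cos(22.7°) + j·sin(22.7°)) = 60.15 + j25.16 V
  V2 = 16.2·(cos(-36.1°) + j·sin(-36.1°)) = 13.09 - j9.545 V
Step 2 — Sum components: V_total = 73.24 + j15.62 V.
Step 3 — Convert to polar: |V_total| = 74.89 V, ∠V_total = 12.0°.

V_total = 74.89∠12.0° V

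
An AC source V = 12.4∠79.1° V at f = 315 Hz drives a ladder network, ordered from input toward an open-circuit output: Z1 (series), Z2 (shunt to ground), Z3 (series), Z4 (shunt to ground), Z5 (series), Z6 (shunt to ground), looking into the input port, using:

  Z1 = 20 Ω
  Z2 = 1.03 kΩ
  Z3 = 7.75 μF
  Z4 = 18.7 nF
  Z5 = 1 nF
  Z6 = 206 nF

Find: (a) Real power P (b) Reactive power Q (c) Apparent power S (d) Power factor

Step 1 — Angular frequency: ω = 2π·f = 2π·315 = 1979 rad/s.
Step 2 — Component impedances:
  Z1: Z = R = 20 Ω
  Z2: Z = R = 1030 Ω
  Z3: Z = 1/(jωC) = -j/(ω·C) = 0 - j65.19 Ω
  Z4: Z = 1/(jωC) = -j/(ω·C) = 0 - j2.702e+04 Ω
  Z5: Z = 1/(jωC) = -j/(ω·C) = 0 - j5.053e+05 Ω
  Z6: Z = 1/(jωC) = -j/(ω·C) = 0 - j2453 Ω
Step 3 — Ladder network (open output): work backward from the far end, alternating series and parallel combinations. Z_in = 1048 - j41.18 Ω = 1049∠-2.2° Ω.
Step 4 — Source phasor: V = 12.4∠79.1° V = 2.345 + j12.18 V.
Step 5 — Current: I = V / Z = 0.001778 + j0.01168 A = 0.01182∠81.3° A.
Step 6 — Complex power: S = V·I* = 0.1464 - j0.005753 VA.
Step 7 — Real power: P = Re(S) = 0.1464 W.
Step 8 — Reactive power: Q = Im(S) = -0.005753 VAR.
Step 9 — Apparent power: |S| = 0.1466 VA.
Step 10 — Power factor: PF = P/|S| = 0.9992 (leading).

(a) P = 0.1464 W  (b) Q = -0.005753 VAR  (c) S = 0.1466 VA  (d) PF = 0.9992 (leading)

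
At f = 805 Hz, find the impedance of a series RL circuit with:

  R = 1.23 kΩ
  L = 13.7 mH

Step 1 — Angular frequency: ω = 2π·f = 2π·805 = 5058 rad/s.
Step 2 — Component impedances:
  R: Z = R = 1230 Ω
  L: Z = jωL = j·5058·0.0137 = 0 + j69.29 Ω
Step 3 — Series combination: Z_total = R + L = 1230 + j69.29 Ω = 1232∠3.2° Ω.

Z = 1230 + j69.29 Ω = 1232∠3.2° Ω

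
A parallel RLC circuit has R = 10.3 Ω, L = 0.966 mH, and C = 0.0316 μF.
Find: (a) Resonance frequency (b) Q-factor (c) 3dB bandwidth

Step 1 — Resonance: ω₀ = 1/√(LC) = 1/√(0.000966·3.16e-08) = 1.81e+05 rad/s.
Step 2 — f₀ = ω₀/(2π) = 2.881e+04 Hz.
Step 3 — Parallel Q: Q = R/(ω₀L) = 10.3/(1.81e+05·0.000966) = 0.05891.
Step 4 — Bandwidth: Δω = ω₀/Q = 3.072e+06 rad/s; BW = Δω/(2π) = 4.89e+05 Hz.

(a) f₀ = 2.881e+04 Hz  (b) Q = 0.05891  (c) BW = 4.89e+05 Hz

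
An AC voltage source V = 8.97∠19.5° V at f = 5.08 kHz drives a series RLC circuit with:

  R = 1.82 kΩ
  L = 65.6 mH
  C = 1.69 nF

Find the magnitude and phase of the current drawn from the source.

Step 1 — Angular frequency: ω = 2π·f = 2π·5080 = 3.192e+04 rad/s.
Step 2 — Component impedances:
  R: Z = R = 1820 Ω
  L: Z = jωL = j·3.192e+04·0.0656 = 0 + j2094 Ω
  C: Z = 1/(jωC) = -j/(ω·C) = 0 - j1.854e+04 Ω
Step 3 — Series combination: Z_total = R + L + C = 1820 - j1.644e+04 Ω = 1.654e+04∠-83.7° Ω.
Step 4 — Source phasor: V = 8.97∠19.5° V = 8.455 + j2.994 V.
Step 5 — Ohm's law: I = V / Z_total = (8.455 + j2.994) / (1820 - j1.644e+04) = -0.0001237 + j0.0005279 A.
Step 6 — Convert to polar: |I| = 0.0005422 A, ∠I = 103.2°.

I = 0.0005422∠103.2° A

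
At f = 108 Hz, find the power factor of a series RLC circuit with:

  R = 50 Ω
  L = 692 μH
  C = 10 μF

Step 1 — Angular frequency: ω = 2π·f = 2π·108 = 678.6 rad/s.
Step 2 — Component impedances:
  R: Z = R = 50 Ω
  L: Z = jωL = j·678.6·0.000692 = 0 + j0.4696 Ω
  C: Z = 1/(jωC) = -j/(ω·C) = 0 - j147.4 Ω
Step 3 — Series combination: Z_total = R + L + C = 50 - j146.9 Ω = 155.2∠-71.2° Ω.
Step 4 — Power factor: PF = cos(φ) = Re(Z)/|Z| = 50/155.2 = 0.3222.
Step 5 — Type: Im(Z) = -146.9 ⇒ leading (phase φ = -71.2°).

PF = 0.3222 (leading, φ = -71.2°)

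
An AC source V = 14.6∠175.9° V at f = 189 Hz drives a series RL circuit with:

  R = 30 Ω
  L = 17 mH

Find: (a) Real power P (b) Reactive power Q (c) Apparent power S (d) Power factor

Step 1 — Angular frequency: ω = 2π·f = 2π·189 = 1188 rad/s.
Step 2 — Component impedances:
  R: Z = R = 30 Ω
  L: Z = jωL = j·1188·0.017 = 0 + j20.19 Ω
Step 3 — Series combination: Z_total = R + L = 30 + j20.19 Ω = 36.16∠33.9° Ω.
Step 4 — Source phasor: V = 14.6∠175.9° V = -14.56 + j1.044 V.
Step 5 — Current: I = V / Z = -0.318 + j0.2488 A = 0.4038∠142.0° A.
Step 6 — Complex power: S = V·I* = 4.891 + j3.291 VA.
Step 7 — Real power: P = Re(S) = 4.891 W.
Step 8 — Reactive power: Q = Im(S) = 3.291 VAR.
Step 9 — Apparent power: |S| = 5.895 VA.
Step 10 — Power factor: PF = P/|S| = 0.8296 (lagging).

(a) P = 4.891 W  (b) Q = 3.291 VAR  (c) S = 5.895 VA  (d) PF = 0.8296 (lagging)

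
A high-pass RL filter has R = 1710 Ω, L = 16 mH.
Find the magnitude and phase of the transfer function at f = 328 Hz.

Step 1 — Angular frequency: ω = 2π·328 = 2061 rad/s.
Step 2 — Transfer function: H(jω) = jωL/(R + jωL).
Step 3 — Numerator jωL = j·32.97; denominator R + jωL = 1710 + j32.97.
Step 4 — H = 0.0003717 + j0.01928.
Step 5 — Magnitude: |H| = 0.01928 (-34.3 dB); phase: φ = 88.9°.

|H| = 0.01928 (-34.3 dB), φ = 88.9°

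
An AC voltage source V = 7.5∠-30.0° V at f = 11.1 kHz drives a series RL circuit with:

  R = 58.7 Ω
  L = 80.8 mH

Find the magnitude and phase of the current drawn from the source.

Step 1 — Angular frequency: ω = 2π·f = 2π·1.11e+04 = 6.974e+04 rad/s.
Step 2 — Component impedances:
  R: Z = R = 58.7 Ω
  L: Z = jωL = j·6.974e+04·0.0808 = 0 + j5635 Ω
Step 3 — Series combination: Z_total = R + L = 58.7 + j5635 Ω = 5636∠89.4° Ω.
Step 4 — Source phasor: V = 7.5∠-30.0° V = 6.495 - j3.75 V.
Step 5 — Ohm's law: I = V / Z_total = (6.495 - j3.75) / (58.7 + j5635) = -0.0006534 - j0.001159 A.
Step 6 — Convert to polar: |I| = 0.001331 A, ∠I = -119.4°.

I = 0.001331∠-119.4° A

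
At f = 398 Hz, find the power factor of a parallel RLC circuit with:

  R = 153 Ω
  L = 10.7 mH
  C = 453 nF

Step 1 — Angular frequency: ω = 2π·f = 2π·398 = 2501 rad/s.
Step 2 — Component impedances:
  R: Z = R = 153 Ω
  L: Z = jωL = j·2501·0.0107 = 0 + j26.76 Ω
  C: Z = 1/(jωC) = -j/(ω·C) = 0 - j882.8 Ω
Step 3 — Parallel combination: 1/Z_total = 1/R + 1/L + 1/C; Z_total = 4.82 + j26.72 Ω = 27.16∠79.8° Ω.
Step 4 — Power factor: PF = cos(φ) = Re(Z)/|Z| = 4.82/27.16 = 0.1775.
Step 5 — Type: Im(Z) = 26.72 ⇒ lagging (phase φ = 79.8°).

PF = 0.1775 (lagging, φ = 79.8°)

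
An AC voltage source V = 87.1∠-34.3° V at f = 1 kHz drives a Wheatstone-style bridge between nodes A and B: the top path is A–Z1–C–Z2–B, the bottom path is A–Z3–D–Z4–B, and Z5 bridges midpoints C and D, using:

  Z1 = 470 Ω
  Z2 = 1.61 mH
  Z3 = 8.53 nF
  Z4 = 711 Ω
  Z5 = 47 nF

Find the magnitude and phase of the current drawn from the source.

Step 1 — Angular frequency: ω = 2π·f = 2π·1000 = 6283 rad/s.
Step 2 — Component impedances:
  Z1: Z = R = 470 Ω
  Z2: Z = jωL = j·6283·0.00161 = 0 + j10.12 Ω
  Z3: Z = 1/(jωC) = -j/(ω·C) = 0 - j1.866e+04 Ω
  Z4: Z = R = 711 Ω
  Z5: Z = 1/(jωC) = -j/(ω·C) = 0 - j3386 Ω
Step 3 — Bridge requires nodal analysis (the Z5 bridge couples midpoints C and D, so the two paths cannot be reduced to a simple series/parallel combination). Setting node B to ground and injecting 1 A at node A, the 3-node admittance system at A, C, D solves to V_A = Z_AB = 469.8 - j1.693 Ω = 469.8∠-0.2° Ω.
Step 4 — Source phasor: V = 87.1∠-34.3° V = 71.95 - j49.08 V.
Step 5 — Ohm's law: I = V / Z_total = (71.95 - j49.08) / (469.8 - j1.693) = 0.1535 - j0.1039 A.
Step 6 — Convert to polar: |I| = 0.1854 A, ∠I = -34.1°.

I = 0.1854∠-34.1° A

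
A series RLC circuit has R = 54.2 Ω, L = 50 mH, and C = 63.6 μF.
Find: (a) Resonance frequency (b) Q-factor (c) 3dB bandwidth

Step 1 — Resonance: ω₀ = 1/√(LC) = 1/√(0.05·6.36e-05) = 560.8 rad/s.
Step 2 — f₀ = ω₀/(2π) = 89.25 Hz.
Step 3 — Series Q: Q = ω₀L/R = 560.8·0.05/54.2 = 0.5173.
Step 4 — Bandwidth: Δω = ω₀/Q = 1084 rad/s; BW = Δω/(2π) = 172.5 Hz.

(a) f₀ = 89.25 Hz  (b) Q = 0.5173  (c) BW = 172.5 Hz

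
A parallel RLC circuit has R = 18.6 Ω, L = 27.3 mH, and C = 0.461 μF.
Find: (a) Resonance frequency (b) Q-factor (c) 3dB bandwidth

Step 1 — Resonance: ω₀ = 1/√(LC) = 1/√(0.0273·4.61e-07) = 8914 rad/s.
Step 2 — f₀ = ω₀/(2π) = 1419 Hz.
Step 3 — Parallel Q: Q = R/(ω₀L) = 18.6/(8914·0.0273) = 0.07643.
Step 4 — Bandwidth: Δω = ω₀/Q = 1.166e+05 rad/s; BW = Δω/(2π) = 1.856e+04 Hz.

(a) f₀ = 1419 Hz  (b) Q = 0.07643  (c) BW = 1.856e+04 Hz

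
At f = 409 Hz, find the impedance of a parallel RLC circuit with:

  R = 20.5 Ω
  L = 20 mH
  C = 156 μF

Step 1 — Angular frequency: ω = 2π·f = 2π·409 = 2570 rad/s.
Step 2 — Component impedances:
  R: Z = R = 20.5 Ω
  L: Z = jωL = j·2570·0.02 = 0 + j51.4 Ω
  C: Z = 1/(jωC) = -j/(ω·C) = 0 - j2.494 Ω
Step 3 — Parallel combination: 1/Z_total = 1/R + 1/L + 1/C; Z_total = 0.3299 - j2.579 Ω = 2.6∠-82.7° Ω.

Z = 0.3299 - j2.579 Ω = 2.6∠-82.7° Ω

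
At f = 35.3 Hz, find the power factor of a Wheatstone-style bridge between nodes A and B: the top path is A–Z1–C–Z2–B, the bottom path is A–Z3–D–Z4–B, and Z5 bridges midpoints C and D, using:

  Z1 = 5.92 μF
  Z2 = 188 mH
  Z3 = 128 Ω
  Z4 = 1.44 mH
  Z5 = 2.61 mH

Step 1 — Angular frequency: ω = 2π·f = 2π·35.3 = 221.8 rad/s.
Step 2 — Component impedances:
  Z1: Z = 1/(jωC) = -j/(ω·C) = 0 - j761.6 Ω
  Z2: Z = jωL = j·221.8·0.188 = 0 + j41.7 Ω
  Z3: Z = R = 128 Ω
  Z4: Z = jωL = j·221.8·0.00144 = 0 + j0.3194 Ω
  Z5: Z = jωL = j·221.8·0.00261 = 0 + j0.5789 Ω
Step 3 — Bridge requires nodal analysis (the Z5 bridge couples midpoints C and D, so the two paths cannot be reduced to a simple series/parallel combination). Setting node B to ground and injecting 1 A at node A, the 3-node admittance system at A, C, D solves to V_A = Z_AB = 124.5 - j20.62 Ω = 126.2∠-9.4° Ω.
Step 4 — Power factor: PF = cos(φ) = Re(Z)/|Z| = 124.48/126.176 = 0.9866.
Step 5 — Type: Im(Z) = -20.62 ⇒ leading (phase φ = -9.4°).

PF = 0.9866 (leading, φ = -9.4°)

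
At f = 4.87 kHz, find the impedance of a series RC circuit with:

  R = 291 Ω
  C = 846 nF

Step 1 — Angular frequency: ω = 2π·f = 2π·4870 = 3.06e+04 rad/s.
Step 2 — Component impedances:
  R: Z = R = 291 Ω
  C: Z = 1/(jωC) = -j/(ω·C) = 0 - j38.63 Ω
Step 3 — Series combination: Z_total = R + C = 291 - j38.63 Ω = 293.6∠-7.6° Ω.

Z = 291 - j38.63 Ω = 293.6∠-7.6° Ω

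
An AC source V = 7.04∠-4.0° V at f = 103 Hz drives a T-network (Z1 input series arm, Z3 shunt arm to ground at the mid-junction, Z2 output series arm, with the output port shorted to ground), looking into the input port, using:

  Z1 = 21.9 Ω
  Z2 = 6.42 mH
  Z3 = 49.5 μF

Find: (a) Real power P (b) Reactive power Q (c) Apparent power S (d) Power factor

Step 1 — Angular frequency: ω = 2π·f = 2π·103 = 647.2 rad/s.
Step 2 — Component impedances:
  Z1: Z = R = 21.9 Ω
  Z2: Z = jωL = j·647.2·0.00642 = 0 + j4.155 Ω
  Z3: Z = 1/(jωC) = -j/(ω·C) = 0 - j31.22 Ω
Step 3 — With the output port shorted to ground, the output series arm Z2 runs from the junction to ground; the shunt arm Z3 also runs from the junction to ground. They appear in parallel: Z3 || Z2 = 0 + j4.793 Ω.
Step 4 — Series with input arm Z1: Z_in = Z1 + (Z3 || Z2) = 21.9 + j4.793 Ω = 22.42∠12.3° Ω.
Step 5 — Source phasor: V = 7.04∠-4.0° V = 7.023 - j0.4911 V.
Step 6 — Current: I = V / Z = 0.3013 - j0.08837 A = 0.314∠-16.3° A.
Step 7 — Complex power: S = V·I* = 2.16 + j0.4726 VA.
Step 8 — Real power: P = Re(S) = 2.16 W.
Step 9 — Reactive power: Q = Im(S) = 0.4726 VAR.
Step 10 — Apparent power: |S| = 2.211 VA.
Step 11 — Power factor: PF = P/|S| = 0.9769 (lagging).

(a) P = 2.16 W  (b) Q = 0.4726 VAR  (c) S = 2.211 VA  (d) PF = 0.9769 (lagging)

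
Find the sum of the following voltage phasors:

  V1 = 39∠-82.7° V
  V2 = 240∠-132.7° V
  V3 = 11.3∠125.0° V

Step 1 — Convert each phasor to rectangular form:
  V1 = 39·(cos(-82.7°) + j·sin(-82.7°)) = 4.956 - j38.68 V
  V2 = 240·(cos(-132.7°) + j·sin(-132.7°)) = -162.8 - j176.4 V
  V3 = 11.3·(cos(125.0°) + j·sin(125.0°)) = -6.481 + j9.256 V
Step 2 — Sum components: V_total = -164.3 - j205.8 V.
Step 3 — Convert to polar: |V_total| = 263.3 V, ∠V_total = -128.6°.

V_total = 263.3∠-128.6° V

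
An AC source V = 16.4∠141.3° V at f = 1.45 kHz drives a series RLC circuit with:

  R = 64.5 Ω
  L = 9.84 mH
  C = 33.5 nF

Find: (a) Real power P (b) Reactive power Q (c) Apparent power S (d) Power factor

Step 1 — Angular frequency: ω = 2π·f = 2π·1450 = 9111 rad/s.
Step 2 — Component impedances:
  R: Z = R = 64.5 Ω
  L: Z = jωL = j·9111·0.00984 = 0 + j89.65 Ω
  C: Z = 1/(jωC) = -j/(ω·C) = 0 - j3276 Ω
Step 3 — Series combination: Z_total = R + L + C = 64.5 - j3187 Ω = 3187∠-88.8° Ω.
Step 4 — Source phasor: V = 16.4∠141.3° V = -12.8 + j10.25 V.
Step 5 — Current: I = V / Z = -0.003298 - j0.003949 A = 0.005145∠-129.9° A.
Step 6 — Complex power: S = V·I* = 0.001707 - j0.08436 VA.
Step 7 — Real power: P = Re(S) = 0.001707 W.
Step 8 — Reactive power: Q = Im(S) = -0.08436 VAR.
Step 9 — Apparent power: |S| = 0.08438 VA.
Step 10 — Power factor: PF = P/|S| = 0.02024 (leading).

(a) P = 0.001707 W  (b) Q = -0.08436 VAR  (c) S = 0.08438 VA  (d) PF = 0.02024 (leading)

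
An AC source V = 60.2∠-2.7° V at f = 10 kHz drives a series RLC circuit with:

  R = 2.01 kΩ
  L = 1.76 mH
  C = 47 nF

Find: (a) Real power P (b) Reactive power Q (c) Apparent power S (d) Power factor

Step 1 — Angular frequency: ω = 2π·f = 2π·1e+04 = 6.283e+04 rad/s.
Step 2 — Component impedances:
  R: Z = R = 2010 Ω
  L: Z = jωL = j·6.283e+04·0.00176 = 0 + j110.6 Ω
  C: Z = 1/(jωC) = -j/(ω·C) = 0 - j338.6 Ω
Step 3 — Series combination: Z_total = R + L + C = 2010 - j228 Ω = 2023∠-6.5° Ω.
Step 4 — Source phasor: V = 60.2∠-2.7° V = 60.13 - j2.836 V.
Step 5 — Current: I = V / Z = 0.02969 + j0.001958 A = 0.02976∠3.8° A.
Step 6 — Complex power: S = V·I* = 1.78 - j0.202 VA.
Step 7 — Real power: P = Re(S) = 1.78 W.
Step 8 — Reactive power: Q = Im(S) = -0.202 VAR.
Step 9 — Apparent power: |S| = 1.792 VA.
Step 10 — Power factor: PF = P/|S| = 0.9936 (leading).

(a) P = 1.78 W  (b) Q = -0.202 VAR  (c) S = 1.792 VA  (d) PF = 0.9936 (leading)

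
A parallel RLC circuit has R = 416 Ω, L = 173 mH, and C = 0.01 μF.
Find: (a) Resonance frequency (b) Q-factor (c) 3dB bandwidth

Step 1 — Resonance: ω₀ = 1/√(LC) = 1/√(0.173·1e-08) = 2.404e+04 rad/s.
Step 2 — f₀ = ω₀/(2π) = 3826 Hz.
Step 3 — Parallel Q: Q = R/(ω₀L) = 416/(2.404e+04·0.173) = 0.1.
Step 4 — Bandwidth: Δω = ω₀/Q = 2.404e+05 rad/s; BW = Δω/(2π) = 3.826e+04 Hz.

(a) f₀ = 3826 Hz  (b) Q = 0.1  (c) BW = 3.826e+04 Hz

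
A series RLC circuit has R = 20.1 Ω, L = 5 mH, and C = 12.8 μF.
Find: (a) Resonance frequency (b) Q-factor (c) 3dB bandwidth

Step 1 — Resonance condition Im(Z)=0 gives ω₀ = 1/√(LC).
Step 2 — ω₀ = 1/√(0.005·1.28e-05) = 3953 rad/s.
Step 3 — f₀ = ω₀/(2π) = 629.1 Hz.
Step 4 — Series Q: Q = ω₀L/R = 3953·0.005/20.1 = 0.9833.
Step 5 — 3dB bandwidth: Δω = ω₀/Q = 4020 rad/s; BW = Δω/(2π) = 639.8 Hz.

(a) f₀ = 629.1 Hz  (b) Q = 0.9833  (c) BW = 639.8 Hz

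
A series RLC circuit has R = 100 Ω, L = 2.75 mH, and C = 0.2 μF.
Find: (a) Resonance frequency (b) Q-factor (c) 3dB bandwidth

Step 1 — Resonance: ω₀ = 1/√(LC) = 1/√(0.00275·2e-07) = 4.264e+04 rad/s.
Step 2 — f₀ = ω₀/(2π) = 6786 Hz.
Step 3 — Series Q: Q = ω₀L/R = 4.264e+04·0.00275/100 = 1.173.
Step 4 — Bandwidth: Δω = ω₀/Q = 3.636e+04 rad/s; BW = Δω/(2π) = 5787 Hz.

(a) f₀ = 6786 Hz  (b) Q = 1.173  (c) BW = 5787 Hz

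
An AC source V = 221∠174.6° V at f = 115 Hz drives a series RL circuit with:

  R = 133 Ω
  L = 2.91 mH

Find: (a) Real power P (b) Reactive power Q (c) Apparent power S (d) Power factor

Step 1 — Angular frequency: ω = 2π·f = 2π·115 = 722.6 rad/s.
Step 2 — Component impedances:
  R: Z = R = 133 Ω
  L: Z = jωL = j·722.6·0.00291 = 0 + j2.103 Ω
Step 3 — Series combination: Z_total = R + L = 133 + j2.103 Ω = 133∠0.9° Ω.
Step 4 — Source phasor: V = 221∠174.6° V = -220 + j20.8 V.
Step 5 — Current: I = V / Z = -1.651 + j0.1825 A = 1.661∠173.7° A.
Step 6 — Complex power: S = V·I* = 367.1 + j5.804 VA.
Step 7 — Real power: P = Re(S) = 367.1 W.
Step 8 — Reactive power: Q = Im(S) = 5.804 VAR.
Step 9 — Apparent power: |S| = 367.2 VA.
Step 10 — Power factor: PF = P/|S| = 0.9999 (lagging).

(a) P = 367.1 W  (b) Q = 5.804 VAR  (c) S = 367.2 VA  (d) PF = 0.9999 (lagging)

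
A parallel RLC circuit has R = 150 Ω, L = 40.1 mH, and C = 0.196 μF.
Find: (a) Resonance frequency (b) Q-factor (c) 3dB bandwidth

Step 1 — Resonance: ω₀ = 1/√(LC) = 1/√(0.0401·1.96e-07) = 1.128e+04 rad/s.
Step 2 — f₀ = ω₀/(2π) = 1795 Hz.
Step 3 — Parallel Q: Q = R/(ω₀L) = 150/(1.128e+04·0.0401) = 0.3316.
Step 4 — Bandwidth: Δω = ω₀/Q = 3.401e+04 rad/s; BW = Δω/(2π) = 5413 Hz.

(a) f₀ = 1795 Hz  (b) Q = 0.3316  (c) BW = 5413 Hz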